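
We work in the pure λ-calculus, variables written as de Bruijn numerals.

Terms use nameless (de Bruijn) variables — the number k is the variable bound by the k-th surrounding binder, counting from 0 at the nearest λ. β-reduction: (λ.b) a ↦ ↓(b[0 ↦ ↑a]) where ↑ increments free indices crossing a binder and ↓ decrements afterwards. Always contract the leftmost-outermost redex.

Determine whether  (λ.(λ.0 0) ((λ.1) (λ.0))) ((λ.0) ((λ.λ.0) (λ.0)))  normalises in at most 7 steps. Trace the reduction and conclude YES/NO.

Answer: NO — after 7 steps the term is (λ.0) ((λ.λ.0) (λ.0)), not yet normal

Working:
  start: (λ.(λ.0 0) ((λ.1) (λ.0))) ((λ.0) ((λ.λ.0) (λ.0)))
  →1  (λ.0 0) ((λ.(λ.0) ((λ.λ.0) (λ.0))) (λ.0))
  →2  (λ.(λ.0) ((λ.λ.0) (λ.0))) (λ.0) ((λ.(λ.0) ((λ.λ.0) (λ.0))) (λ.0))
  →3  (λ.0) ((λ.λ.0) (λ.0)) ((λ.(λ.0) ((λ.λ.0) (λ.0))) (λ.0))
  →4  (λ.λ.0) (λ.0) ((λ.(λ.0) ((λ.λ.0) (λ.0))) (λ.0))
  →5  (λ.0) ((λ.(λ.0) ((λ.λ.0) (λ.0))) (λ.0))
  →6  (λ.(λ.0) ((λ.λ.0) (λ.0))) (λ.0)
  →7  (λ.0) ((λ.λ.0) (λ.0))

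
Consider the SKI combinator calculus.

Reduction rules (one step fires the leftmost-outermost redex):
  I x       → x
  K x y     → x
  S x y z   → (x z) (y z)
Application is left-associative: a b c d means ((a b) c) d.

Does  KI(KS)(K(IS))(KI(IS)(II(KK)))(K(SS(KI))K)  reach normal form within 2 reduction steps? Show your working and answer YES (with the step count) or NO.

Answer: NO — after 2 steps the term is K(IS)(KI(IS)(II(KK)))(K(SS(KI))K), not yet normal

Working:
  start: KI(KS)(K(IS))(KI(IS)(II(KK)))(K(SS(KI))K)
  [1] I(K(IS))(KI(IS)(II(KK)))(K(SS(KI))K)
  [2] K(IS)(KI(IS)(II(KK)))(K(SS(KI))K)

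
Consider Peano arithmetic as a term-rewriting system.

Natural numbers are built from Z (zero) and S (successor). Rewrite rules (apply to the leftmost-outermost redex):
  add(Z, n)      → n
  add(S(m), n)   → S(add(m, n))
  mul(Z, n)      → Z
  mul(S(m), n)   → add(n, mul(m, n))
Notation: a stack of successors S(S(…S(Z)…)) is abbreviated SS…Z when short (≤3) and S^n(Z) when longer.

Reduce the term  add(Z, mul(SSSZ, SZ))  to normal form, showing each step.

  start: add(Z, mul(SSSZ, SZ))
  step 1: mul(SSSZ, SZ)
  step 2: add(SZ, mul(SSZ, SZ))
  step 3: S(add(Z, mul(SSZ, SZ)))
  step 4: S(mul(SSZ, SZ))
  step 5: S(add(SZ, mul(SZ, SZ)))
  step 6: S(S(add(Z, mul(SZ, SZ))))
  step 7: S(S(mul(SZ, SZ)))
  step 8: S(S(add(SZ, mul(Z, SZ))))
  step 9: S(S(S(add(Z, mul(Z, SZ)))))
  step 10: S(S(S(mul(Z, SZ))))
  step 11: SSSZ

Answer: normal form = SSSZ  (in 11 steps)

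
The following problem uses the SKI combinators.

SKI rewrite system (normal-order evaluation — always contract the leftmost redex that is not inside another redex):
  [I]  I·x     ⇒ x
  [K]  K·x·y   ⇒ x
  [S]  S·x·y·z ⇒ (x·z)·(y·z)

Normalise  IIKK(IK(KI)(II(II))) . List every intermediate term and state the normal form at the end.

  start: IIKK(IK(KI)(II(II)))
  step 1: IKK(IK(KI)(II(II)))
  step 2: KK(IK(KI)(II(II)))
  step 3: K

Answer: normal form = K  (in 3 steps)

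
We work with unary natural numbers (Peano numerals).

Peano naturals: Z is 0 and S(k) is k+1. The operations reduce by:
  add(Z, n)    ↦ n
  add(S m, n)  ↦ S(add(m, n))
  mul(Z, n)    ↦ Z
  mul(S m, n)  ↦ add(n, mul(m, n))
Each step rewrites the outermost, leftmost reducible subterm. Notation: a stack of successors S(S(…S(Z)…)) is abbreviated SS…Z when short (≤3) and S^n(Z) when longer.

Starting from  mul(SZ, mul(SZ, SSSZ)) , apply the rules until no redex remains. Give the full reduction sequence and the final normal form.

Answer: normal form = SSSZ  (in 12 steps)

Derivation:
  start: mul(SZ, mul(SZ, SSSZ))
  step 1: add(mul(SZ, SSSZ), mul(Z, mul(SZ, SSSZ)))
  step 2: add(add(SSSZ, mul(Z, SSSZ)), mul(Z, mul(SZ, SSSZ)))
  step 3: add(S(add(SSZ, mul(Z, SSSZ))), mul(Z, mul(SZ, SSSZ)))
  step 4: S(add(add(SSZ, mul(Z, SSSZ)), mul(Z, mul(SZ, SSSZ))))
  step 5: S(add(S(add(SZ, mul(Z, SSSZ))), mul(Z, mul(SZ, SSSZ))))
  step 6: S(S(add(add(SZ, mul(Z, SSSZ)), mul(Z, mul(SZ, SSSZ)))))
  step 7: S(S(add(S(add(Z, mul(Z, SSSZ))), mul(Z, mul(SZ, SSSZ)))))
  step 8: S(S(S(add(add(Z, mul(Z, SSSZ)), mul(Z, mul(SZ, SSSZ))))))
  step 9: S(S(S(add(mul(Z, SSSZ), mul(Z, mul(SZ, SSSZ))))))
  step 10: S(S(S(add(Z, mul(Z, mul(SZ, SSSZ))))))
  step 11: S(S(S(mul(Z, mul(SZ, SSSZ)))))
  step 12: SSSZ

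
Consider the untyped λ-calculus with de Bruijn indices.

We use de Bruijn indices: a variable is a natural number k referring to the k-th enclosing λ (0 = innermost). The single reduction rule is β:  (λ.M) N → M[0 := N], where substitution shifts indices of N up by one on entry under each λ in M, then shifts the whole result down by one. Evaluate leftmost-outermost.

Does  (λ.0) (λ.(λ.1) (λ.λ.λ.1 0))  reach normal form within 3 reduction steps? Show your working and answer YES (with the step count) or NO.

Answer: YES — reaches normal form λ.0 in 2 ≤ 3 steps

Derivation:
  start: (λ.0) (λ.(λ.1) (λ.λ.λ.1 0))
  [1] λ.(λ.1) (λ.λ.λ.1 0)
  [2] λ.0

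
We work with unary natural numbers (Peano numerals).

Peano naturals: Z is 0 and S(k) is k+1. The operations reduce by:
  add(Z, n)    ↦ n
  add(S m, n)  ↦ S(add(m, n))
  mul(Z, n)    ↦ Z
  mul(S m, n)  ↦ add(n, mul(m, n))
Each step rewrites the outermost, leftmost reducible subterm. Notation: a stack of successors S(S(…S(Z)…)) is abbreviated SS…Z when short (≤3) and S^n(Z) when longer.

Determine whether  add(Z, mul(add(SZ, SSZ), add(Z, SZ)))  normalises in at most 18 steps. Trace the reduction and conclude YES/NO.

  start: add(Z, mul(add(SZ, SSZ), add(Z, SZ)))
  step 1: mul(add(SZ, SSZ), add(Z, SZ))
  step 2: mul(S(add(Z, SSZ)), add(Z, SZ))
  step 3: add(add(Z, SZ), mul(add(Z, SSZ), add(Z, SZ)))
  step 4: add(SZ, mul(add(Z, SSZ), add(Z, SZ)))
  step 5: S(add(Z, mul(add(Z, SSZ), add(Z, SZ))))
  step 6: S(mul(add(Z, SSZ), add(Z, SZ)))
  step 7: S(mul(SSZ, add(Z, SZ)))
  step 8: S(add(add(Z, SZ), mul(SZ, add(Z, SZ))))
  step 9: S(add(SZ, mul(SZ, add(Z, SZ))))
  step 10: S(S(add(Z, mul(SZ, add(Z, SZ)))))
  step 11: S(S(mul(SZ, add(Z, SZ))))
  step 12: S(S(add(add(Z, SZ), mul(Z, add(Z, SZ)))))
  step 13: S(S(add(SZ, mul(Z, add(Z, SZ)))))
  step 14: S(S(S(add(Z, mul(Z, add(Z, SZ))))))
  step 15: S(S(S(mul(Z, add(Z, SZ)))))
  step 16: SSSZ

Answer: YES — reaches normal form SSSZ in 16 ≤ 18 steps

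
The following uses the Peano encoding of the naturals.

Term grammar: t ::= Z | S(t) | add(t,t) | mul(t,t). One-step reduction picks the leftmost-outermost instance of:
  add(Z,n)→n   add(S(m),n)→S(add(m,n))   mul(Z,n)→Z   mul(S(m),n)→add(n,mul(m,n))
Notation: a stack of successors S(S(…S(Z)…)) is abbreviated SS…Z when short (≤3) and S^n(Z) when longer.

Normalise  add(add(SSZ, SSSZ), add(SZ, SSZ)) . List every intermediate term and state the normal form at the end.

  start: add(add(SSZ, SSSZ), add(SZ, SSZ))
  →1  add(S(add(SZ, SSSZ)), add(SZ, SSZ))
  →2  S(add(add(SZ, SSSZ), add(SZ, SSZ)))
  →3  S(add(S(add(Z, SSSZ)), add(SZ, SSZ)))
  →4  S(S(add(add(Z, SSSZ), add(SZ, SSZ))))
  →5  S(S(add(SSSZ, add(SZ, SSZ))))
  →6  S(S(S(add(SSZ, add(SZ, SSZ)))))
  →7  S(S(S(S(add(SZ, add(SZ, SSZ))))))
  →8  S(S(S(S(S(add(Z, add(SZ, SSZ)))))))
  →9  S(S(S(S(S(add(SZ, SSZ))))))
  →10  S(S(S(S(S(S(add(Z, SSZ)))))))
  →11  S^8(Z)

Answer: normal form = S^8(Z)  (in 11 steps)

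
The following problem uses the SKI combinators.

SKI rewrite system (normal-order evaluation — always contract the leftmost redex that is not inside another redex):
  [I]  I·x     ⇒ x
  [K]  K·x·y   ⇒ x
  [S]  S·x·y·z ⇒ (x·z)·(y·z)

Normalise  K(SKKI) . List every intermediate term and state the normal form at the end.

  start: K(SKKI)
  →1  K(KI(KI))
  →2  KI

Answer: normal form = KI  (in 2 steps)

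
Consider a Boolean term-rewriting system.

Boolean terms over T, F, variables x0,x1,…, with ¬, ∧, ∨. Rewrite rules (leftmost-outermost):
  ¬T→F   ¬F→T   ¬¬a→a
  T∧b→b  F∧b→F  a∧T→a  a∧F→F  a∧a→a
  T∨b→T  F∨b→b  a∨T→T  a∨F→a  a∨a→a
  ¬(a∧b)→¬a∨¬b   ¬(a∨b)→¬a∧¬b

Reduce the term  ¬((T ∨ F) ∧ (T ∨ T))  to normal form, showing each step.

Answer: normal form = F  (in 8 steps)

Derivation:
  start: ¬((T ∨ F) ∧ (T ∨ T))
  →1  ¬(T ∨ F) ∨ ¬(T ∨ T)
  →2  (¬T ∧ ¬F) ∨ ¬(T ∨ T)
  →3  (F ∧ ¬F) ∨ ¬(T ∨ T)
  →4  F ∨ ¬(T ∨ T)
  →5  ¬(T ∨ T)
  →6  ¬T ∧ ¬T
  →7  ¬T
  →8  F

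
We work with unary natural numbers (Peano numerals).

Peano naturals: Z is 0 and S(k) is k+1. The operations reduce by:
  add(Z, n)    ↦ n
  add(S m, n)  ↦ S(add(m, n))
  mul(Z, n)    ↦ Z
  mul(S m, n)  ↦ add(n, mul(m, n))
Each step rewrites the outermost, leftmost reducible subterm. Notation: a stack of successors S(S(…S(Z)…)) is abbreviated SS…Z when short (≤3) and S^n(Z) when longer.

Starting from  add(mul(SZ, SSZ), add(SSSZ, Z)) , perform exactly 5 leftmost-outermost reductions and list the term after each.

  start: add(mul(SZ, SSZ), add(SSSZ, Z))
  →1  add(add(SSZ, mul(Z, SSZ)), add(SSSZ, Z))
  →2  add(S(add(SZ, mul(Z, SSZ))), add(SSSZ, Z))
  →3  S(add(add(SZ, mul(Z, SSZ)), add(SSSZ, Z)))
  →4  S(add(S(add(Z, mul(Z, SSZ))), add(SSSZ, Z)))
  →5  S(S(add(add(Z, mul(Z, SSZ)), add(SSSZ, Z))))

Answer: after 5 steps: S(S(add(add(Z, mul(Z, SSZ)), add(SSSZ, Z))))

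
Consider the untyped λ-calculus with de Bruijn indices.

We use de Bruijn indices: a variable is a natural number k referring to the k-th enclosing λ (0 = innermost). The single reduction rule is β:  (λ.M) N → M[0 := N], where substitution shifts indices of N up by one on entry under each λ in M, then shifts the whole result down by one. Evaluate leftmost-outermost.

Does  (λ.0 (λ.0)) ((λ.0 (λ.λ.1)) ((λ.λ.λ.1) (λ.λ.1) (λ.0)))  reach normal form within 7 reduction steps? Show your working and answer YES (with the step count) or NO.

  start: (λ.0 (λ.0)) ((λ.0 (λ.λ.1)) ((λ.λ.λ.1) (λ.λ.1) (λ.0)))
  step 1: (λ.0 (λ.λ.1)) ((λ.λ.λ.1) (λ.λ.1) (λ.0)) (λ.0)
  step 2: (λ.λ.λ.1) (λ.λ.1) (λ.0) (λ.λ.1) (λ.0)
  step 3: (λ.λ.1) (λ.0) (λ.λ.1) (λ.0)
  step 4: (λ.λ.0) (λ.λ.1) (λ.0)
  step 5: (λ.0) (λ.0)
  step 6: λ.0

Answer: YES — reaches normal form λ.0 in 6 ≤ 7 steps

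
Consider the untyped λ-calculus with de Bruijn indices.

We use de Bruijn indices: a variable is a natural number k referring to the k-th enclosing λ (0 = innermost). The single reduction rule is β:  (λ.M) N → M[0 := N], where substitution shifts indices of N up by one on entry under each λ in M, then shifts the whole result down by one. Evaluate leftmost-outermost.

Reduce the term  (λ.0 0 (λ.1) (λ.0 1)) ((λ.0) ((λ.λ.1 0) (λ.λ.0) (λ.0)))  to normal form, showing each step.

Answer: normal form = λ.0  (in 16 steps)

Derivation:
  start: (λ.0 0 (λ.1) (λ.0 1)) ((λ.0) ((λ.λ.1 0) (λ.λ.0) (λ.0)))
  →1  (λ.0) ((λ.λ.1 0) (λ.λ.0) (λ.0)) ((λ.0) ((λ.λ.1 0) (λ.λ.0) (λ.0))) (λ.(λ.0) ((λ.λ.1 0) (λ.λ.0) (λ.0))) (λ.0 ((λ.0) ((λ.λ.1 0) (λ.λ.0) (λ.0))))
  →2  (λ.λ.1 0) (λ.λ.0) (λ.0) ((λ.0) ((λ.λ.1 0) (λ.λ.0) (λ.0))) (λ.(λ.0) ((λ.λ.1 0) (λ.λ.0) (λ.0))) (λ.0 ((λ.0) ((λ.λ.1 0) (λ.λ.0) (λ.0))))
  →3  (λ.(λ.λ.0) 0) (λ.0) ((λ.0) ((λ.λ.1 0) (λ.λ.0) (λ.0))) (λ.(λ.0) ((λ.λ.1 0) (λ.λ.0) (λ.0))) (λ.0 ((λ.0) ((λ.λ.1 0) (λ.λ.0) (λ.0))))
  →4  (λ.λ.0) (λ.0) ((λ.0) ((λ.λ.1 0) (λ.λ.0) (λ.0))) (λ.(λ.0) ((λ.λ.1 0) (λ.λ.0) (λ.0))) (λ.0 ((λ.0) ((λ.λ.1 0) (λ.λ.0) (λ.0))))
  →5  (λ.0) ((λ.0) ((λ.λ.1 0) (λ.λ.0) (λ.0))) (λ.(λ.0) ((λ.λ.1 0) (λ.λ.0) (λ.0))) (λ.0 ((λ.0) ((λ.λ.1 0) (λ.λ.0) (λ.0))))
  →6  (λ.0) ((λ.λ.1 0) (λ.λ.0) (λ.0)) (λ.(λ.0) ((λ.λ.1 0) (λ.λ.0) (λ.0))) (λ.0 ((λ.0) ((λ.λ.1 0) (λ.λ.0) (λ.0))))
  →7  (λ.λ.1 0) (λ.λ.0) (λ.0) (λ.(λ.0) ((λ.λ.1 0) (λ.λ.0) (λ.0))) (λ.0 ((λ.0) ((λ.λ.1 0) (λ.λ.0) (λ.0))))
  →8  (λ.(λ.λ.0) 0) (λ.0) (λ.(λ.0) ((λ.λ.1 0) (λ.λ.0) (λ.0))) (λ.0 ((λ.0) ((λ.λ.1 0) (λ.λ.0) (λ.0))))
  →9  (λ.λ.0) (λ.0) (λ.(λ.0) ((λ.λ.1 0) (λ.λ.0) (λ.0))) (λ.0 ((λ.0) ((λ.λ.1 0) (λ.λ.0) (λ.0))))
  →10  (λ.0) (λ.(λ.0) ((λ.λ.1 0) (λ.λ.0) (λ.0))) (λ.0 ((λ.0) ((λ.λ.1 0) (λ.λ.0) (λ.0))))
  →11  (λ.(λ.0) ((λ.λ.1 0) (λ.λ.0) (λ.0))) (λ.0 ((λ.0) ((λ.λ.1 0) (λ.λ.0) (λ.0))))
  →12  (λ.0) ((λ.λ.1 0) (λ.λ.0) (λ.0))
  →13  (λ.λ.1 0) (λ.λ.0) (λ.0)
  →14  (λ.(λ.λ.0) 0) (λ.0)
  →15  (λ.λ.0) (λ.0)
  →16  λ.0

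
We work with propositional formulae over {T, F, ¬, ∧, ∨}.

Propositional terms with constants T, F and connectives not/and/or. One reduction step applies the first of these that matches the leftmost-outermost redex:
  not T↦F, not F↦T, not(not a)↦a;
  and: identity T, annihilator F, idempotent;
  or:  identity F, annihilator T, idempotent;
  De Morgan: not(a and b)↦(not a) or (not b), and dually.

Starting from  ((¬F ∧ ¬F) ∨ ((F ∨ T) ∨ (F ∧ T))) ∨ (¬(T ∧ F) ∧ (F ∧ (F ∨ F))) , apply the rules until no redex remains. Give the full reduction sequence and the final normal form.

  start: ((¬F ∧ ¬F) ∨ ((F ∨ T) ∨ (F ∧ T))) ∨ (¬(T ∧ F) ∧ (F ∧ (F ∨ F)))
  [1] (¬F ∨ ((F ∨ T) ∨ (F ∧ T))) ∨ (¬(T ∧ F) ∧ (F ∧ (F ∨ F)))
  [2] (T ∨ ((F ∨ T) ∨ (F ∧ T))) ∨ (¬(T ∧ F) ∧ (F ∧ (F ∨ F)))
  [3] T ∨ (¬(T ∧ F) ∧ (F ∧ (F ∨ F)))
  [4] T

Answer: normal form = T  (in 4 steps)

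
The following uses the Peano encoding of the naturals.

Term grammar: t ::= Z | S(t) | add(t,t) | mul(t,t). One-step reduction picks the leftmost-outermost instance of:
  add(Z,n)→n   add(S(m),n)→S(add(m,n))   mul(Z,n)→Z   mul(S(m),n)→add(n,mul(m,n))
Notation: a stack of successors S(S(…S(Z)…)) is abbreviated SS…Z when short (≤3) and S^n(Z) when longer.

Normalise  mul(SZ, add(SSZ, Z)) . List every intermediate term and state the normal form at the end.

Answer: normal form = SSZ  (in 8 steps)

Derivation:
  start: mul(SZ, add(SSZ, Z))
  [1] add(add(SSZ, Z), mul(Z, add(SSZ, Z)))
  [2] add(S(add(SZ, Z)), mul(Z, add(SSZ, Z)))
  [3] S(add(add(SZ, Z), mul(Z, add(SSZ, Z))))
  [4] S(add(S(add(Z, Z)), mul(Z, add(SSZ, Z))))
  [5] S(S(add(add(Z, Z), mul(Z, add(SSZ, Z)))))
  [6] S(S(add(Z, mul(Z, add(SSZ, Z)))))
  [7] S(S(mul(Z, add(SSZ, Z))))
  [8] SSZ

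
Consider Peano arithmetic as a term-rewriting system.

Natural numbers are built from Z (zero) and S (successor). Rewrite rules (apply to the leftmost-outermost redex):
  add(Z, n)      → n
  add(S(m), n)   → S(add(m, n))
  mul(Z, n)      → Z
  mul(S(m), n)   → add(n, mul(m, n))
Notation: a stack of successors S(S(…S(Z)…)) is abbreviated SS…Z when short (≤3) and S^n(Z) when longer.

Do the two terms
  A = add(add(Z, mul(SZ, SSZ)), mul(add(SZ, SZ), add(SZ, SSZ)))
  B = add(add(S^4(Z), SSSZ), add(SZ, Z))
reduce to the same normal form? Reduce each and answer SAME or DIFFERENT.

Term A:
  start: add(add(Z, mul(SZ, SSZ)), mul(add(SZ, SZ), add(SZ, SSZ)))
  [1] add(mul(SZ, SSZ), mul(add(SZ, SZ), add(SZ, SSZ)))
  [2] add(add(SSZ, mul(Z, SSZ)), mul(add(SZ, SZ), add(SZ, SSZ)))
  [3] add(S(add(SZ, mul(Z, SSZ))), mul(add(SZ, SZ), add(SZ, SSZ)))
  [4] S(add(add(SZ, mul(Z, SSZ)), mul(add(SZ, SZ), add(SZ, SSZ))))
  [5] S(add(S(add(Z, mul(Z, SSZ))), mul(add(SZ, SZ), add(SZ, SSZ))))
  [6] S(S(add(add(Z, mul(Z, SSZ)), mul(add(SZ, SZ), add(SZ, SSZ)))))
  [7] S(S(add(mul(Z, SSZ), mul(add(SZ, SZ), add(SZ, SSZ)))))
  [8] S(S(add(Z, mul(add(SZ, SZ), add(SZ, SSZ)))))
  [9] S(S(mul(add(SZ, SZ), add(SZ, SSZ))))
  [10] S(S(mul(S(add(Z, SZ)), add(SZ, SSZ))))
  [11] S(S(add(add(SZ, SSZ), mul(add(Z, SZ), add(SZ, SSZ)))))
  [12] S(S(add(S(add(Z, SSZ)), mul(add(Z, SZ), add(SZ, SSZ)))))
  [13] S(S(S(add(add(Z, SSZ), mul(add(Z, SZ), add(SZ, SSZ))))))
  [14] S(S(S(add(SSZ, mul(add(Z, SZ), add(SZ, SSZ))))))
  [15] S(S(S(S(add(SZ, mul(add(Z, SZ), add(SZ, SSZ)))))))
  [16] S(S(S(S(S(add(Z, mul(add(Z, SZ), add(SZ, SSZ))))))))
  [17] S(S(S(S(S(mul(add(Z, SZ), add(SZ, SSZ)))))))
  [18] S(S(S(S(S(mul(SZ, add(SZ, SSZ)))))))
  [19] S(S(S(S(S(add(add(SZ, SSZ), mul(Z, add(SZ, SSZ))))))))
  [20] S(S(S(S(S(add(S(add(Z, SSZ)), mul(Z, add(SZ, SSZ))))))))
  [21] S(S(S(S(S(S(add(add(Z, SSZ), mul(Z, add(SZ, SSZ)))))))))
  [22] S(S(S(S(S(S(add(SSZ, mul(Z, add(SZ, SSZ)))))))))
  [23] S(S(S(S(S(S(S(add(SZ, mul(Z, add(SZ, SSZ))))))))))
  [24] S(S(S(S(S(S(S(S(add(Z, mul(Z, add(SZ, SSZ)))))))))))
  [25] S(S(S(S(S(S(S(S(mul(Z, add(SZ, SSZ))))))))))
  [26] S^8(Z)

Term B:
  start: add(add(S^4(Z), SSSZ), add(SZ, Z))
  [1] add(S(add(SSSZ, SSSZ)), add(SZ, Z))
  [2] S(add(add(SSSZ, SSSZ), add(SZ, Z)))
  [3] S(add(S(add(SSZ, SSSZ)), add(SZ, Z)))
  [4] S(S(add(add(SSZ, SSSZ), add(SZ, Z))))
  [5] S(S(add(S(add(SZ, SSSZ)), add(SZ, Z))))
  [6] S(S(S(add(add(SZ, SSSZ), add(SZ, Z)))))
  [7] S(S(S(add(S(add(Z, SSSZ)), add(SZ, Z)))))
  [8] S(S(S(S(add(add(Z, SSSZ), add(SZ, Z))))))
  [9] S(S(S(S(add(SSSZ, add(SZ, Z))))))
  [10] S(S(S(S(S(add(SSZ, add(SZ, Z)))))))
  [11] S(S(S(S(S(S(add(SZ, add(SZ, Z))))))))
  [12] S(S(S(S(S(S(S(add(Z, add(SZ, Z)))))))))
  [13] S(S(S(S(S(S(S(add(SZ, Z))))))))
  [14] S(S(S(S(S(S(S(S(add(Z, Z)))))))))
  [15] S^8(Z)

Answer: SAME — A ⇓ S^8(Z), B ⇓ S^8(Z)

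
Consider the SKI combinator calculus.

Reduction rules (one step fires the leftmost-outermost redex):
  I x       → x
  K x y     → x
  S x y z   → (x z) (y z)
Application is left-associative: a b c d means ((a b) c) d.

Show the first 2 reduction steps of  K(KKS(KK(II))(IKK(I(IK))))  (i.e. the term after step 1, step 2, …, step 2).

Answer: after 2 steps: K(KK(II))

Derivation:
  start: K(KKS(KK(II))(IKK(I(IK))))
  step 1: K(K(KK(II))(IKK(I(IK))))
  step 2: K(KK(II))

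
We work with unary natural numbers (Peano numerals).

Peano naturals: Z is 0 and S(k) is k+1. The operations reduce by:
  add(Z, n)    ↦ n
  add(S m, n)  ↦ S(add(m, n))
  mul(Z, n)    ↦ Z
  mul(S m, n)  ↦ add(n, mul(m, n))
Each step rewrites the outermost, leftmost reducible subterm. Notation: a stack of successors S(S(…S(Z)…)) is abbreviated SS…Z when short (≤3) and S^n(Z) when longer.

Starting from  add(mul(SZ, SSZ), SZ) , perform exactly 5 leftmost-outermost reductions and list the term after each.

  start: add(mul(SZ, SSZ), SZ)
  →1  add(add(SSZ, mul(Z, SSZ)), SZ)
  →2  add(S(add(SZ, mul(Z, SSZ))), SZ)
  →3  S(add(add(SZ, mul(Z, SSZ)), SZ))
  →4  S(add(S(add(Z, mul(Z, SSZ))), SZ))
  →5  S(S(add(add(Z, mul(Z, SSZ)), SZ)))

Answer: after 5 steps: S(S(add(add(Z, mul(Z, SSZ)), SZ)))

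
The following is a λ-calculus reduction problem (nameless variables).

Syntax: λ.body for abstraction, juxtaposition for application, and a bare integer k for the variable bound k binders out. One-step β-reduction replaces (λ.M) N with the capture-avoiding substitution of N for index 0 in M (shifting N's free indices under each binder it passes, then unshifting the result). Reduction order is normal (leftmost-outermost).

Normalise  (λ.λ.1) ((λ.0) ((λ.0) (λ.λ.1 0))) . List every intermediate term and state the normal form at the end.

Answer: normal form = λ.λ.λ.1 0  (in 3 steps)

Derivation:
  start: (λ.λ.1) ((λ.0) ((λ.0) (λ.λ.1 0)))
  [1] λ.(λ.0) ((λ.0) (λ.λ.1 0))
  [2] λ.(λ.0) (λ.λ.1 0)
  [3] λ.λ.λ.1 0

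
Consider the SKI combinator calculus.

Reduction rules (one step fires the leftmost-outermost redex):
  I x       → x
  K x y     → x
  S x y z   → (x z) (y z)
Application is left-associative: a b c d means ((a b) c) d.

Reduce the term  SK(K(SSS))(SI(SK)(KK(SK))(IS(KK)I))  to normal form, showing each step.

Answer: normal form = SKK  (in 7 steps)

Derivation:
  start: SK(K(SSS))(SI(SK)(KK(SK))(IS(KK)I))
  [1] K(SI(SK)(KK(SK))(IS(KK)I))(K(SSS)(SI(SK)(KK(SK))(IS(KK)I)))
  [2] SI(SK)(KK(SK))(IS(KK)I)
  [3] I(KK(SK))(SK(KK(SK)))(IS(KK)I)
  [4] KK(SK)(SK(KK(SK)))(IS(KK)I)
  [5] K(SK(KK(SK)))(IS(KK)I)
  [6] SK(KK(SK))
  [7] SKK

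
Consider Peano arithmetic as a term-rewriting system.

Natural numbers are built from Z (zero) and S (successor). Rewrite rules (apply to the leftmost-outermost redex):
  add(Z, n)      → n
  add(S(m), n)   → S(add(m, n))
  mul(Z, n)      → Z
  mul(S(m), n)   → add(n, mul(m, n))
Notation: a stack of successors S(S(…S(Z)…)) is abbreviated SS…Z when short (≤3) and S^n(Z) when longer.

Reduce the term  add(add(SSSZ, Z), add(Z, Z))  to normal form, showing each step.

  start: add(add(SSSZ, Z), add(Z, Z))
  →1  add(S(add(SSZ, Z)), add(Z, Z))
  →2  S(add(add(SSZ, Z), add(Z, Z)))
  →3  S(add(S(add(SZ, Z)), add(Z, Z)))
  →4  S(S(add(add(SZ, Z), add(Z, Z))))
  →5  S(S(add(S(add(Z, Z)), add(Z, Z))))
  →6  S(S(S(add(add(Z, Z), add(Z, Z)))))
  →7  S(S(S(add(Z, add(Z, Z)))))
  →8  S(S(S(add(Z, Z))))
  →9  SSSZ

Answer: normal form = SSSZ  (in 9 steps)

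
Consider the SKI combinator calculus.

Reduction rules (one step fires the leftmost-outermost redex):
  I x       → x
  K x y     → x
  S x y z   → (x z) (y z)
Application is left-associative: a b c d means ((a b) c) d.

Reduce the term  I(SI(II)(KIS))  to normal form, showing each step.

  start: I(SI(II)(KIS))
  [1] SI(II)(KIS)
  [2] I(KIS)(II(KIS))
  [3] KIS(II(KIS))
  [4] I(II(KIS))
  [5] II(KIS)
  [6] I(KIS)
  [7] KIS
  [8] I

Answer: normal form = I  (in 8 steps)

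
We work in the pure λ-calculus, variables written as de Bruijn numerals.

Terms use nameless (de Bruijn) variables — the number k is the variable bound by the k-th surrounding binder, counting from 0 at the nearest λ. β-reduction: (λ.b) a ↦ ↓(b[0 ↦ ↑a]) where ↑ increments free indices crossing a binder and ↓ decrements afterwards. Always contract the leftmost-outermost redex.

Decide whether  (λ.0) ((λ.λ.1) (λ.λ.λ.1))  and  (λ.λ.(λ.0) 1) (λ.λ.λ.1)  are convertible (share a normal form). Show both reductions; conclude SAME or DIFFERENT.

Answer: SAME — A ⇓ λ.λ.λ.λ.1, B ⇓ λ.λ.λ.λ.1

Working:
Term A:
  start: (λ.0) ((λ.λ.1) (λ.λ.λ.1))
  [1] (λ.λ.1) (λ.λ.λ.1)
  [2] λ.λ.λ.λ.1

Term B:
  start: (λ.λ.(λ.0) 1) (λ.λ.λ.1)
  [1] λ.(λ.0) (λ.λ.λ.1)
  [2] λ.λ.λ.λ.1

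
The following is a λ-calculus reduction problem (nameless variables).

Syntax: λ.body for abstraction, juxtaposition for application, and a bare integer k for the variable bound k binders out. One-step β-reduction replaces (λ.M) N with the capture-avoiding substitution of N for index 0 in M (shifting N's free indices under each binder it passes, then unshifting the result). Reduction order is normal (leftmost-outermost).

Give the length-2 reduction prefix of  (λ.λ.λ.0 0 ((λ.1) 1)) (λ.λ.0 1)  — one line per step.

  start: (λ.λ.λ.0 0 ((λ.1) 1)) (λ.λ.0 1)
  [1] λ.λ.0 0 ((λ.1) 1)
  [2] λ.λ.0 0 0

Answer: after 2 steps: λ.λ.0 0 0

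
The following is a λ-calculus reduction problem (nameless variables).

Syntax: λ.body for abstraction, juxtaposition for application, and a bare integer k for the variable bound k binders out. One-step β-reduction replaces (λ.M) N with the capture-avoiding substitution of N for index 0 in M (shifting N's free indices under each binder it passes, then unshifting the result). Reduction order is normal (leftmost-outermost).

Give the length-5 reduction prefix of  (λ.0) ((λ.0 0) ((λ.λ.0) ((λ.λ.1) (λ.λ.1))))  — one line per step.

Answer: after 5 steps: λ.0

Reduction:
  start: (λ.0) ((λ.0 0) ((λ.λ.0) ((λ.λ.1) (λ.λ.1))))
  [1] (λ.0 0) ((λ.λ.0) ((λ.λ.1) (λ.λ.1)))
  [2] (λ.λ.0) ((λ.λ.1) (λ.λ.1)) ((λ.λ.0) ((λ.λ.1) (λ.λ.1)))
  [3] (λ.0) ((λ.λ.0) ((λ.λ.1) (λ.λ.1)))
  [4] (λ.λ.0) ((λ.λ.1) (λ.λ.1))
  [5] λ.0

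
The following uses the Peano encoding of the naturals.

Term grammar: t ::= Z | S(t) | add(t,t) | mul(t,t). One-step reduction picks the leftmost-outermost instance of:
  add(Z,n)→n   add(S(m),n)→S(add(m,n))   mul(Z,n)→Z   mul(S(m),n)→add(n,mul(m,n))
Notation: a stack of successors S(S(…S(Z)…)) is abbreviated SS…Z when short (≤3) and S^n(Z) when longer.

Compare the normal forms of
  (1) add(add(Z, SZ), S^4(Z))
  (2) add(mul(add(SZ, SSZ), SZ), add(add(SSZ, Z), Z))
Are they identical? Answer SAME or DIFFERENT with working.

Answer: SAME — A ⇓ S^5(Z), B ⇓ S^5(Z)

Reduction:
Term A:
  start: add(add(Z, SZ), S^4(Z))
  step 1: add(SZ, S^4(Z))
  step 2: S(add(Z, S^4(Z)))
  step 3: S^5(Z)

Term B:
  start: add(mul(add(SZ, SSZ), SZ), add(add(SSZ, Z), Z))
  step 1: add(mul(S(add(Z, SSZ)), SZ), add(add(SSZ, Z), Z))
  step 2: add(add(SZ, mul(add(Z, SSZ), SZ)), add(add(SSZ, Z), Z))
  step 3: add(S(add(Z, mul(add(Z, SSZ), SZ))), add(add(SSZ, Z), Z))
  step 4: S(add(add(Z, mul(add(Z, SSZ), SZ)), add(add(SSZ, Z), Z)))
  step 5: S(add(mul(add(Z, SSZ), SZ), add(add(SSZ, Z), Z)))
  step 6: S(add(mul(SSZ, SZ), add(add(SSZ, Z), Z)))
  step 7: S(add(add(SZ, mul(SZ, SZ)), add(add(SSZ, Z), Z)))
  step 8: S(add(S(add(Z, mul(SZ, SZ))), add(add(SSZ, Z), Z)))
  step 9: S(S(add(add(Z, mul(SZ, SZ)), add(add(SSZ, Z), Z))))
  step 10: S(S(add(mul(SZ, SZ), add(add(SSZ, Z), Z))))
  step 11: S(S(add(add(SZ, mul(Z, SZ)), add(add(SSZ, Z), Z))))
  step 12: S(S(add(S(add(Z, mul(Z, SZ))), add(add(SSZ, Z), Z))))
  step 13: S(S(S(add(add(Z, mul(Z, SZ)), add(add(SSZ, Z), Z)))))
  step 14: S(S(S(add(mul(Z, SZ), add(add(SSZ, Z), Z)))))
  step 15: S(S(S(add(Z, add(add(SSZ, Z), Z)))))
  step 16: S(S(S(add(add(SSZ, Z), Z))))
  step 17: S(S(S(add(S(add(SZ, Z)), Z))))
  step 18: S(S(S(S(add(add(SZ, Z), Z)))))
  step 19: S(S(S(S(add(S(add(Z, Z)), Z)))))
  step 20: S(S(S(S(S(add(add(Z, Z), Z))))))
  step 21: S(S(S(S(S(add(Z, Z))))))
  step 22: S^5(Z)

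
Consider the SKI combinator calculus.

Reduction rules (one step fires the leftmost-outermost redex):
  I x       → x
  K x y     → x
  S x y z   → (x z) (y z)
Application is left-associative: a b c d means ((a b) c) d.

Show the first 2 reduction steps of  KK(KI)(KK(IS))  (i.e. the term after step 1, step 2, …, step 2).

  start: KK(KI)(KK(IS))
  →1  K(KK(IS))
  →2  KK

Answer: after 2 steps: KK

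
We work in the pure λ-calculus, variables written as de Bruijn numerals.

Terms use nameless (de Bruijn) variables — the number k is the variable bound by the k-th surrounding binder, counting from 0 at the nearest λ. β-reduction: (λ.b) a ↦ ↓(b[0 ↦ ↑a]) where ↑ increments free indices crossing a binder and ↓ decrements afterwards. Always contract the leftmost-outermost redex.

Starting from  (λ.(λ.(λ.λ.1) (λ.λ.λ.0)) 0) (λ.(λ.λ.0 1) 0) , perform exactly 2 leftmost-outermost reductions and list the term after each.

Answer: after 2 steps: (λ.λ.1) (λ.λ.λ.0)

Working:
  start: (λ.(λ.(λ.λ.1) (λ.λ.λ.0)) 0) (λ.(λ.λ.0 1) 0)
  step 1: (λ.(λ.λ.1) (λ.λ.λ.0)) (λ.(λ.λ.0 1) 0)
  step 2: (λ.λ.1) (λ.λ.λ.0)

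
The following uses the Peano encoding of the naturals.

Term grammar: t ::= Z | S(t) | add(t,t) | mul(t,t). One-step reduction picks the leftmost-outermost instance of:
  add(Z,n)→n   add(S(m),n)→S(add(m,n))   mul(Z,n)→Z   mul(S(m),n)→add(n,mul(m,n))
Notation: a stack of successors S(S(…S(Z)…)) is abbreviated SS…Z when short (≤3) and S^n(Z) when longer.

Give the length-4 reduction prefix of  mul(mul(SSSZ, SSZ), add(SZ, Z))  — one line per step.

  start: mul(mul(SSSZ, SSZ), add(SZ, Z))
  [1] mul(add(SSZ, mul(SSZ, SSZ)), add(SZ, Z))
  [2] mul(S(add(SZ, mul(SSZ, SSZ))), add(SZ, Z))
  [3] add(add(SZ, Z), mul(add(SZ, mul(SSZ, SSZ)), add(SZ, Z)))
  [4] add(S(add(Z, Z)), mul(add(SZ, mul(SSZ, SSZ)), add(SZ, Z)))

Answer: after 4 steps: add(S(add(Z, Z)), mul(add(SZ, mul(SSZ, SSZ)), add(SZ, Z)))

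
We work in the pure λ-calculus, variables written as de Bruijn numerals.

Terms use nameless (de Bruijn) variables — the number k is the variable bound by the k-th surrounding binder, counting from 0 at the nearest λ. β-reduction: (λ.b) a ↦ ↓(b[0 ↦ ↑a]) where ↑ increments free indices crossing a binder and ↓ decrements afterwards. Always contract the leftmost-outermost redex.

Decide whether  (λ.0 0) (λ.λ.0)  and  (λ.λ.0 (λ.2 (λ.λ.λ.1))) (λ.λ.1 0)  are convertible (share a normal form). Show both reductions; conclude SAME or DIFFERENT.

Answer: DIFFERENT — A ⇓ λ.0, B ⇓ λ.0 (λ.λ.λ.λ.1)

Working:
Term A:
  start: (λ.0 0) (λ.λ.0)
  →1  (λ.λ.0) (λ.λ.0)
  →2  λ.0

Term B:
  start: (λ.λ.0 (λ.2 (λ.λ.λ.1))) (λ.λ.1 0)
  →1  λ.0 (λ.(λ.λ.1 0) (λ.λ.λ.1))
  →2  λ.0 (λ.λ.(λ.λ.λ.1) 0)
  →3  λ.0 (λ.λ.λ.λ.1)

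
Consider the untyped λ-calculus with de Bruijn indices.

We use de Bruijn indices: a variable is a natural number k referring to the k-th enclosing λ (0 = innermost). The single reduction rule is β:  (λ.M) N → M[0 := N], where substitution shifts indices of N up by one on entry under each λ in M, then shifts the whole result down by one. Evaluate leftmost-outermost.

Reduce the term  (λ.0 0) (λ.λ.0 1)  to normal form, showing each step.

  start: (λ.0 0) (λ.λ.0 1)
  step 1: (λ.λ.0 1) (λ.λ.0 1)
  step 2: λ.0 (λ.λ.0 1)

Answer: normal form = λ.0 (λ.λ.0 1)  (in 2 steps)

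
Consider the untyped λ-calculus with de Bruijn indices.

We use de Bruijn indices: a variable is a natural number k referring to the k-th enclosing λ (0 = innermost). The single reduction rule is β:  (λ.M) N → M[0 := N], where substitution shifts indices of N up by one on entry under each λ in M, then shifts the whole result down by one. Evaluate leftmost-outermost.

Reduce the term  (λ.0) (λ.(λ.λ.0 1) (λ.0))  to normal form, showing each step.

  start: (λ.0) (λ.(λ.λ.0 1) (λ.0))
  →1  λ.(λ.λ.0 1) (λ.0)
  →2  λ.λ.0 (λ.0)

Answer: normal form = λ.λ.0 (λ.0)  (in 2 steps)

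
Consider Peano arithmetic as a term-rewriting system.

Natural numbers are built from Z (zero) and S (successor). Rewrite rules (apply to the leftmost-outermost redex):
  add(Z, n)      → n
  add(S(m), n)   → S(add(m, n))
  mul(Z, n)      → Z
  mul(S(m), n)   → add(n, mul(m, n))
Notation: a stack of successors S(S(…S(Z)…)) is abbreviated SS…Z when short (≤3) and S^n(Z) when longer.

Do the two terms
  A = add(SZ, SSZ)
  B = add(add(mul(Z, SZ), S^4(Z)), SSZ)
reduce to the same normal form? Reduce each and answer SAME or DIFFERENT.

Term A:
  start: add(SZ, SSZ)
  step 1: S(add(Z, SSZ))
  step 2: SSSZ

Term B:
  start: add(add(mul(Z, SZ), S^4(Z)), SSZ)
  step 1: add(add(Z, S^4(Z)), SSZ)
  step 2: add(S^4(Z), SSZ)
  step 3: S(add(SSSZ, SSZ))
  step 4: S(S(add(SSZ, SSZ)))
  step 5: S(S(S(add(SZ, SSZ))))
  step 6: S(S(S(S(add(Z, SSZ)))))
  step 7: S^6(Z)

Answer: DIFFERENT — A ⇓ SSSZ, B ⇓ S^6(Z)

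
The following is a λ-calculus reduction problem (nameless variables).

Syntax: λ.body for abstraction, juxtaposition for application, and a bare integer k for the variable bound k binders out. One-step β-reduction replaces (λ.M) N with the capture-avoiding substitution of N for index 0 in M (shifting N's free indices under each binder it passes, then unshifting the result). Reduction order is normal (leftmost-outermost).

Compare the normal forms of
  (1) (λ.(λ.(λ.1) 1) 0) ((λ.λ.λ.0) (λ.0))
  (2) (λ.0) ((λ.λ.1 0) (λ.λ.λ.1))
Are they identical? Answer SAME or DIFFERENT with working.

Term A:
  start: (λ.(λ.(λ.1) 1) 0) ((λ.λ.λ.0) (λ.0))
  step 1: (λ.(λ.1) ((λ.λ.λ.0) (λ.0))) ((λ.λ.λ.0) (λ.0))
  step 2: (λ.(λ.λ.λ.0) (λ.0)) ((λ.λ.λ.0) (λ.0))
  step 3: (λ.λ.λ.0) (λ.0)
  step 4: λ.λ.0

Term B:
  start: (λ.0) ((λ.λ.1 0) (λ.λ.λ.1))
  step 1: (λ.λ.1 0) (λ.λ.λ.1)
  step 2: λ.(λ.λ.λ.1) 0
  step 3: λ.λ.λ.1

Answer: DIFFERENT — A ⇓ λ.λ.0, B ⇓ λ.λ.λ.1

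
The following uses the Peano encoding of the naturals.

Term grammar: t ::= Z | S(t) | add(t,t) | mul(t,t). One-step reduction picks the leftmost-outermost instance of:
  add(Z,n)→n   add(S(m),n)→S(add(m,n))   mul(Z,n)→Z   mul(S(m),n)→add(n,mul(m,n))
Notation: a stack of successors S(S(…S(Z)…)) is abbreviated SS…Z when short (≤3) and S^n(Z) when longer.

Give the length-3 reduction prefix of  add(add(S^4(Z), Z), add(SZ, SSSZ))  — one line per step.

Answer: after 3 steps: S(add(S(add(SSZ, Z)), add(SZ, SSSZ)))

Reduction:
  start: add(add(S^4(Z), Z), add(SZ, SSSZ))
  step 1: add(S(add(SSSZ, Z)), add(SZ, SSSZ))
  step 2: S(add(add(SSSZ, Z), add(SZ, SSSZ)))
  step 3: S(add(S(add(SSZ, Z)), add(SZ, SSSZ)))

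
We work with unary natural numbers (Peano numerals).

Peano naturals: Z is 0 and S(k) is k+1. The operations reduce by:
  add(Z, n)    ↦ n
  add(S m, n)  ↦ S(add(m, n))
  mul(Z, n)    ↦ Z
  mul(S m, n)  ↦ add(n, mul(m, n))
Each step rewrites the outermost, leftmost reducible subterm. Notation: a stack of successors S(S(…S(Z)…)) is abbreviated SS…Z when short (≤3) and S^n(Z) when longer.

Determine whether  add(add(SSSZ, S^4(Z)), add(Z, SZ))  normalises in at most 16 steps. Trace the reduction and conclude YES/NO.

Answer: YES — reaches normal form S^8(Z) in 13 ≤ 16 steps

Working:
  start: add(add(SSSZ, S^4(Z)), add(Z, SZ))
  →1  add(S(add(SSZ, S^4(Z))), add(Z, SZ))
  →2  S(add(add(SSZ, S^4(Z)), add(Z, SZ)))
  →3  S(add(S(add(SZ, S^4(Z))), add(Z, SZ)))
  →4  S(S(add(add(SZ, S^4(Z)), add(Z, SZ))))
  →5  S(S(add(S(add(Z, S^4(Z))), add(Z, SZ))))
  →6  S(S(S(add(add(Z, S^4(Z)), add(Z, SZ)))))
  →7  S(S(S(add(S^4(Z), add(Z, SZ)))))
  →8  S(S(S(S(add(SSSZ, add(Z, SZ))))))
  →9  S(S(S(S(S(add(SSZ, add(Z, SZ)))))))
  →10  S(S(S(S(S(S(add(SZ, add(Z, SZ))))))))
  →11  S(S(S(S(S(S(S(add(Z, add(Z, SZ)))))))))
  →12  S(S(S(S(S(S(S(add(Z, SZ))))))))
  →13  S^8(Z)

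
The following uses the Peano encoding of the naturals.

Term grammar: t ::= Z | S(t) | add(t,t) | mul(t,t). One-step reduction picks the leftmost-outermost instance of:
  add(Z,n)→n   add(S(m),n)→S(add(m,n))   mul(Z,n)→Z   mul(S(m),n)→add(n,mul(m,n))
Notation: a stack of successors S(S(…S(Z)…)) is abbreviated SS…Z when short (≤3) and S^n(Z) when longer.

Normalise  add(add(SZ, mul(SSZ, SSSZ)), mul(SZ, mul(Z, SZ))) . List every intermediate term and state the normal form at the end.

Answer: normal form = S^7(Z)  (in 25 steps)

Reduction:
  start: add(add(SZ, mul(SSZ, SSSZ)), mul(SZ, mul(Z, SZ)))
  step 1: add(S(add(Z, mul(SSZ, SSSZ))), mul(SZ, mul(Z, SZ)))
  step 2: S(add(add(Z, mul(SSZ, SSSZ)), mul(SZ, mul(Z, SZ))))
  step 3: S(add(mul(SSZ, SSSZ), mul(SZ, mul(Z, SZ))))
  step 4: S(add(add(SSSZ, mul(SZ, SSSZ)), mul(SZ, mul(Z, SZ))))
  step 5: S(add(S(add(SSZ, mul(SZ, SSSZ))), mul(SZ, mul(Z, SZ))))
  step 6: S(S(add(add(SSZ, mul(SZ, SSSZ)), mul(SZ, mul(Z, SZ)))))
  step 7: S(S(add(S(add(SZ, mul(SZ, SSSZ))), mul(SZ, mul(Z, SZ)))))
  step 8: S(S(S(add(add(SZ, mul(SZ, SSSZ)), mul(SZ, mul(Z, SZ))))))
  step 9: S(S(S(add(S(add(Z, mul(SZ, SSSZ))), mul(SZ, mul(Z, SZ))))))
  step 10: S(S(S(S(add(add(Z, mul(SZ, SSSZ)), mul(SZ, mul(Z, SZ)))))))
  step 11: S(S(S(S(add(mul(SZ, SSSZ), mul(SZ, mul(Z, SZ)))))))
  step 12: S(S(S(S(add(add(SSSZ, mul(Z, SSSZ)), mul(SZ, mul(Z, SZ)))))))
  step 13: S(S(S(S(add(S(add(SSZ, mul(Z, SSSZ))), mul(SZ, mul(Z, SZ)))))))
  step 14: S(S(S(S(S(add(add(SSZ, mul(Z, SSSZ)), mul(SZ, mul(Z, SZ))))))))
  step 15: S(S(S(S(S(add(S(add(SZ, mul(Z, SSSZ))), mul(SZ, mul(Z, SZ))))))))
  step 16: S(S(S(S(S(S(add(add(SZ, mul(Z, SSSZ)), mul(SZ, mul(Z, SZ)))))))))
  step 17: S(S(S(S(S(S(add(S(add(Z, mul(Z, SSSZ))), mul(SZ, mul(Z, SZ)))))))))
  step 18: S(S(S(S(S(S(S(add(add(Z, mul(Z, SSSZ)), mul(SZ, mul(Z, SZ))))))))))
  step 19: S(S(S(S(S(S(S(add(mul(Z, SSSZ), mul(SZ, mul(Z, SZ))))))))))
  step 20: S(S(S(S(S(S(S(add(Z, mul(SZ, mul(Z, SZ))))))))))
  step 21: S(S(S(S(S(S(S(mul(SZ, mul(Z, SZ)))))))))
  step 22: S(S(S(S(S(S(S(add(mul(Z, SZ), mul(Z, mul(Z, SZ))))))))))
  step 23: S(S(S(S(S(S(S(add(Z, mul(Z, mul(Z, SZ))))))))))
  step 24: S(S(S(S(S(S(S(mul(Z, mul(Z, SZ)))))))))
  step 25: S^7(Z)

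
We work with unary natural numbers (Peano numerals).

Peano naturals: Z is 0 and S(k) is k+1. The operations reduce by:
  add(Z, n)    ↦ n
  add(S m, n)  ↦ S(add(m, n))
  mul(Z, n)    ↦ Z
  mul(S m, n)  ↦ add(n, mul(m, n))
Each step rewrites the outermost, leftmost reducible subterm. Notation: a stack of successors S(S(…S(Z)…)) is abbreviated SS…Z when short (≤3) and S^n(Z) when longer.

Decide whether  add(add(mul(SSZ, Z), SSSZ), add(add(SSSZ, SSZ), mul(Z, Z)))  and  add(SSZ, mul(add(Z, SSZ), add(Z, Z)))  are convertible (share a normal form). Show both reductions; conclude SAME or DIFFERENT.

Term A:
  start: add(add(mul(SSZ, Z), SSSZ), add(add(SSSZ, SSZ), mul(Z, Z)))
  [1] add(add(add(Z, mul(SZ, Z)), SSSZ), add(add(SSSZ, SSZ), mul(Z, Z)))
  [2] add(add(mul(SZ, Z), SSSZ), add(add(SSSZ, SSZ), mul(Z, Z)))
  [3] add(add(add(Z, mul(Z, Z)), SSSZ), add(add(SSSZ, SSZ), mul(Z, Z)))
  [4] add(add(mul(Z, Z), SSSZ), add(add(SSSZ, SSZ), mul(Z, Z)))
  [5] add(add(Z, SSSZ), add(add(SSSZ, SSZ), mul(Z, Z)))
  [6] add(SSSZ, add(add(SSSZ, SSZ), mul(Z, Z)))
  [7] S(add(SSZ, add(add(SSSZ, SSZ), mul(Z, Z))))
  [8] S(S(add(SZ, add(add(SSSZ, SSZ), mul(Z, Z)))))
  [9] S(S(S(add(Z, add(add(SSSZ, SSZ), mul(Z, Z))))))
  [10] S(S(S(add(add(SSSZ, SSZ), mul(Z, Z)))))
  [11] S(S(S(add(S(add(SSZ, SSZ)), mul(Z, Z)))))
  [12] S(S(S(S(add(add(SSZ, SSZ), mul(Z, Z))))))
  [13] S(S(S(S(add(S(add(SZ, SSZ)), mul(Z, Z))))))
  [14] S(S(S(S(S(add(add(SZ, SSZ), mul(Z, Z)))))))
  [15] S(S(S(S(S(add(S(add(Z, SSZ)), mul(Z, Z)))))))
  [16] S(S(S(S(S(S(add(add(Z, SSZ), mul(Z, Z))))))))
  [17] S(S(S(S(S(S(add(SSZ, mul(Z, Z))))))))
  [18] S(S(S(S(S(S(S(add(SZ, mul(Z, Z)))))))))
  [19] S(S(S(S(S(S(S(S(add(Z, mul(Z, Z))))))))))
  [20] S(S(S(S(S(S(S(S(mul(Z, Z)))))))))
  [21] S^8(Z)

Term B:
  start: add(SSZ, mul(add(Z, SSZ), add(Z, Z)))
  [1] S(add(SZ, mul(add(Z, SSZ), add(Z, Z))))
  [2] S(S(add(Z, mul(add(Z, SSZ), add(Z, Z)))))
  [3] S(S(mul(add(Z, SSZ), add(Z, Z))))
  [4] S(S(mul(SSZ, add(Z, Z))))
  [5] S(S(add(add(Z, Z), mul(SZ, add(Z, Z)))))
  [6] S(S(add(Z, mul(SZ, add(Z, Z)))))
  [7] S(S(mul(SZ, add(Z, Z))))
  [8] S(S(add(add(Z, Z), mul(Z, add(Z, Z)))))
  [9] S(S(add(Z, mul(Z, add(Z, Z)))))
  [10] S(S(mul(Z, add(Z, Z))))
  [11] SSZ

Answer: DIFFERENT — A ⇓ S^8(Z), B ⇓ SSZ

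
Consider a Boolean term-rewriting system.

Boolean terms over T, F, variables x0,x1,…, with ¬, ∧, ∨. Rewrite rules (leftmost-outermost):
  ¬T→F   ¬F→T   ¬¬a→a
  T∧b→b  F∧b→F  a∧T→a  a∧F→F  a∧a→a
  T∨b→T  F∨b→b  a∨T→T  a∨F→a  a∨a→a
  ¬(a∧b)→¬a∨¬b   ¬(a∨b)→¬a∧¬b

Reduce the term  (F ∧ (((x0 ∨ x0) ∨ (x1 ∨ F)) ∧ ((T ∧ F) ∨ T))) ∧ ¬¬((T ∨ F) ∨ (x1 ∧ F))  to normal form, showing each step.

Answer: normal form = F  (in 2 steps)

Working:
  start: (F ∧ (((x0 ∨ x0) ∨ (x1 ∨ F)) ∧ ((T ∧ F) ∨ T))) ∧ ¬¬((T ∨ F) ∨ (x1 ∧ F))
  [1] F ∧ ¬¬((T ∨ F) ∨ (x1 ∧ F))
  [2] F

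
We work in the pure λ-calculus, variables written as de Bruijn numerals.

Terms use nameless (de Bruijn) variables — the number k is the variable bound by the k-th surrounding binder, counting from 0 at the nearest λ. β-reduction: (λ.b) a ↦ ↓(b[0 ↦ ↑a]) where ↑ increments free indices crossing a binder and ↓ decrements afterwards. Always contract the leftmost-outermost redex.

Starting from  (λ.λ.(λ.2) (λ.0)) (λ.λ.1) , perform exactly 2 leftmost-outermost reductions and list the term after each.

Answer: after 2 steps: λ.λ.λ.1

Derivation:
  start: (λ.λ.(λ.2) (λ.0)) (λ.λ.1)
  →1  λ.(λ.λ.λ.1) (λ.0)
  →2  λ.λ.λ.1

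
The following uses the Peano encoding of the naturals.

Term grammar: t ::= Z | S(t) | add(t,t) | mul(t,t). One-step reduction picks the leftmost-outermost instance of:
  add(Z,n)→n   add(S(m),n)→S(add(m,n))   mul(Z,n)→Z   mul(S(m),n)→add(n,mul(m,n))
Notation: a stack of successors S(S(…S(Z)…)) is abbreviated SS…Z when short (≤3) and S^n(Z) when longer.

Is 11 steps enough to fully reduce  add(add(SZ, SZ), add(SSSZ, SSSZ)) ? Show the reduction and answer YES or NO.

  start: add(add(SZ, SZ), add(SSSZ, SSSZ))
  →1  add(S(add(Z, SZ)), add(SSSZ, SSSZ))
  →2  S(add(add(Z, SZ), add(SSSZ, SSSZ)))
  →3  S(add(SZ, add(SSSZ, SSSZ)))
  →4  S(S(add(Z, add(SSSZ, SSSZ))))
  →5  S(S(add(SSSZ, SSSZ)))
  →6  S(S(S(add(SSZ, SSSZ))))
  →7  S(S(S(S(add(SZ, SSSZ)))))
  →8  S(S(S(S(S(add(Z, SSSZ))))))
  →9  S^8(Z)

Answer: YES — reaches normal form S^8(Z) in 9 ≤ 11 steps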